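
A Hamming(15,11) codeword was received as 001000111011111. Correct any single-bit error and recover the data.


Syndrome = 14: error at position 14

Data: 10011011101 (corrected bit 14)


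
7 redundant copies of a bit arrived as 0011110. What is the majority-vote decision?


Ones: 4 out of 7
Threshold: 4

1 (4/7 voted 1)


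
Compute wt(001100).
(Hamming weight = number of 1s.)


Counting 1s in 001100

2


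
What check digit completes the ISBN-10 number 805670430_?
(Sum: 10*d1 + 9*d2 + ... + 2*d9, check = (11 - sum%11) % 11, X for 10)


Weighted sum: 229
229 mod 11 = 9

Check digit: 2


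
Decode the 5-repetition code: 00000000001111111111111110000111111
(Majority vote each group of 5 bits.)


Groups: 00000, 00000, 11111, 11111, 11111, 00001, 11111
Majority votes: 0011101

0011101


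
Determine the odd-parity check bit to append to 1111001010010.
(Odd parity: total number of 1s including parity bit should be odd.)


Number of 1s in data: 7
Parity bit: 0

0


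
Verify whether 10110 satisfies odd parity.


Number of 1s: 3

Yes, parity is correct (3 ones)


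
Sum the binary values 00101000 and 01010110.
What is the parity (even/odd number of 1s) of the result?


00101000 = 40
01010110 = 86
Sum = 126 = 1111110
1s count = 6

even parity (6 ones in 1111110)


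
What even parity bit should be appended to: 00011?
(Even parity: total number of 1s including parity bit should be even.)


Number of 1s in data: 2
Parity bit: 0

0


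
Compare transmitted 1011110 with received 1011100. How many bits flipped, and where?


XOR: 0000010

1 error(s) at position(s): 5


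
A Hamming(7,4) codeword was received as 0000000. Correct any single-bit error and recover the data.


Syndrome = 0: no error detected

Data: 0000 (no errors)


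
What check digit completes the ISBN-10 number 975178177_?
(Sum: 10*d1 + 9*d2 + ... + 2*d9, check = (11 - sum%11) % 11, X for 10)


Weighted sum: 321
321 mod 11 = 2

Check digit: 9


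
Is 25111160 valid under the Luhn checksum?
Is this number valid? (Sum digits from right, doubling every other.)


Luhn sum = 18
18 mod 10 = 8

Invalid (Luhn sum mod 10 = 8)


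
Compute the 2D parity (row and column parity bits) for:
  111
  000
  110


Row parities: 100
Column parities: 001

Row P: 100, Col P: 001, Corner: 1


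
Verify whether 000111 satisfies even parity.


Number of 1s: 3

No, parity error (3 ones)


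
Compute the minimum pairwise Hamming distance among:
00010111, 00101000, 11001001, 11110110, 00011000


Comparing all pairs, minimum distance: 2
Can detect 1 errors, correct 0 errors

2


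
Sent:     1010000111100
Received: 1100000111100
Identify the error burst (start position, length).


XOR: 0110000000000

Burst at position 1, length 2


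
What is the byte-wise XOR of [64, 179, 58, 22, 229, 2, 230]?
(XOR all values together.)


XOR chain: 64 ^ 179 ^ 58 ^ 22 ^ 229 ^ 2 ^ 230 = 222

222


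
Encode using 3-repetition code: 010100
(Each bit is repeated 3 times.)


Each bit -> 3 copies

000111000111000000


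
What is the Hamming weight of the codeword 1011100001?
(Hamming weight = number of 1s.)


Counting 1s in 1011100001

5


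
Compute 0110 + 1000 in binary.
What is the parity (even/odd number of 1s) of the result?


0110 = 6
1000 = 8
Sum = 14 = 1110
1s count = 3

odd parity (3 ones in 1110)


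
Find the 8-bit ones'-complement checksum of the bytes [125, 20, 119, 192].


Sum = 456 mod 256 = 200
Complement = 55

55


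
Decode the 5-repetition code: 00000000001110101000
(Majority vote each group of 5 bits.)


Groups: 00000, 00000, 11101, 01000
Majority votes: 0010

0010


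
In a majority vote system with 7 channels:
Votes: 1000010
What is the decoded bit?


Ones: 2 out of 7
Threshold: 4

0 (2/7 voted 1)


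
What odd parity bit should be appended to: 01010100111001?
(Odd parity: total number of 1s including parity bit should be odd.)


Number of 1s in data: 7
Parity bit: 0

0


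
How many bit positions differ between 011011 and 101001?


XOR: 110010
Count of 1s: 3

3


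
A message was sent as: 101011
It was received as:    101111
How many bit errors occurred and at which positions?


XOR: 000100

1 error(s) at position(s): 3


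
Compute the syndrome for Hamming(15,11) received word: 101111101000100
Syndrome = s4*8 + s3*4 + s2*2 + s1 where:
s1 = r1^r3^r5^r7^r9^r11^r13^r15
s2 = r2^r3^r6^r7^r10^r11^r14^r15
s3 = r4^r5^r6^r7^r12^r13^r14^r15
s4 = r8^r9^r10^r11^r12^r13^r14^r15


s1=0, s2=1, s3=1, s4=0

Syndrome = 6 (error at position 6)


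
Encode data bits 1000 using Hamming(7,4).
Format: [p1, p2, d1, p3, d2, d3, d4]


Parity bits: p1=1, p2=1, p3=0

1110000


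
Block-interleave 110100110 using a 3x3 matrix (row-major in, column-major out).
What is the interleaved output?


Matrix:
  110
  100
  110
Read columns: 111101000

111101000


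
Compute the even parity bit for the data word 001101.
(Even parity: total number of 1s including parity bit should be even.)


Number of 1s in data: 3
Parity bit: 1

1


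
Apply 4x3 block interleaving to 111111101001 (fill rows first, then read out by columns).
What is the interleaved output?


Matrix:
  111
  111
  101
  001
Read columns: 111011001111

111011001111


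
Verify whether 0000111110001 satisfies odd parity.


Number of 1s: 6

No, parity error (6 ones)


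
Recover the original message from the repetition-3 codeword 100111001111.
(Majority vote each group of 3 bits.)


Groups: 100, 111, 001, 111
Majority votes: 0101

0101


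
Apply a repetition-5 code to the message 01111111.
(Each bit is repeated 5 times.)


Each bit -> 5 copies

0000011111111111111111111111111111111111


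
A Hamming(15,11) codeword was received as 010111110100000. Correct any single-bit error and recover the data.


Syndrome = 0: no error detected

Data: 01110100000 (no errors)


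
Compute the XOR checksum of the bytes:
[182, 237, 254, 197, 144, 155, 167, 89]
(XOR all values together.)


XOR chain: 182 ^ 237 ^ 254 ^ 197 ^ 144 ^ 155 ^ 167 ^ 89 = 149

149


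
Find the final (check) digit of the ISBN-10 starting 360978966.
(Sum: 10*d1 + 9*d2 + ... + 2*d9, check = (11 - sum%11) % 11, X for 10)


Weighted sum: 295
295 mod 11 = 9

Check digit: 2


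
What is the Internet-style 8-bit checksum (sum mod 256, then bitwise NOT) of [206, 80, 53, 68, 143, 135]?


Sum = 685 mod 256 = 173
Complement = 82

82


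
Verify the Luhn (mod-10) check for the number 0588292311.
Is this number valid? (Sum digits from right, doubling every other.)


Luhn sum = 43
43 mod 10 = 3

Invalid (Luhn sum mod 10 = 3)


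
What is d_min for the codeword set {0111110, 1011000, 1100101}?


Comparing all pairs, minimum distance: 4
Can detect 3 errors, correct 1 errors

4


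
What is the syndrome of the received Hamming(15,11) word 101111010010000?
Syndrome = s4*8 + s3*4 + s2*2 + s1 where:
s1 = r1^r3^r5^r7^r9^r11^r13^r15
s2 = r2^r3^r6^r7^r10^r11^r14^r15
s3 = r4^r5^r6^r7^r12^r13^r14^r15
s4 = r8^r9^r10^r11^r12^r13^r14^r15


s1=0, s2=1, s3=1, s4=0

Syndrome = 6 (error at position 6)


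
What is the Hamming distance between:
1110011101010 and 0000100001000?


XOR: 1110111100010
Count of 1s: 8

8


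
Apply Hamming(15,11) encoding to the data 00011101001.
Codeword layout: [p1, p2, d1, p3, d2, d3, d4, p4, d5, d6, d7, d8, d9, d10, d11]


Parity bits: p1=1, p2=1, p3=1, p4=0

110100101101001


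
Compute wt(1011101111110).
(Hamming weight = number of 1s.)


Counting 1s in 1011101111110

10


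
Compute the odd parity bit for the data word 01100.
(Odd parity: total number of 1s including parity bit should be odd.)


Number of 1s in data: 2
Parity bit: 1

1


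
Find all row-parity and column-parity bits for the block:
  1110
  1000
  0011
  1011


Row parities: 1101
Column parities: 1110

Row P: 1101, Col P: 1110, Corner: 1


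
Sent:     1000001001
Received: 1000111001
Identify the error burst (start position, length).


XOR: 0000110000

Burst at position 4, length 2


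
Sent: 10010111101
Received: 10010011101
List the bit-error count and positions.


XOR: 00000100000

1 error(s) at position(s): 5


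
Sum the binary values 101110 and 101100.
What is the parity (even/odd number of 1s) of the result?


101110 = 46
101100 = 44
Sum = 90 = 1011010
1s count = 4

even parity (4 ones in 1011010)


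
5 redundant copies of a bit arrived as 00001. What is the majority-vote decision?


Ones: 1 out of 5
Threshold: 3

0 (1/5 voted 1)


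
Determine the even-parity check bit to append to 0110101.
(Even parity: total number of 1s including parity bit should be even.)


Number of 1s in data: 4
Parity bit: 0

0


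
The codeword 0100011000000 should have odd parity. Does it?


Number of 1s: 3

Yes, parity is correct (3 ones)


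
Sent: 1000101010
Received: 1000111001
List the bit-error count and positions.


XOR: 0000010011

3 error(s) at position(s): 5, 8, 9


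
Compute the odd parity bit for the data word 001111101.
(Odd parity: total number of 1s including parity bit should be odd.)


Number of 1s in data: 6
Parity bit: 1

1


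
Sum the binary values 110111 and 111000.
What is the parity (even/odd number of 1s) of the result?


110111 = 55
111000 = 56
Sum = 111 = 1101111
1s count = 6

even parity (6 ones in 1101111)


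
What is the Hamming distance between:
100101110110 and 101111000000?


XOR: 001010110110
Count of 1s: 6

6


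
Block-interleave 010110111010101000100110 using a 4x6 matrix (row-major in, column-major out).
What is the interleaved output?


Matrix:
  010110
  111010
  101000
  100110
Read columns: 011111000110100111010000

011111000110100111010000


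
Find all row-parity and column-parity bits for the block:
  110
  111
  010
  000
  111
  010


Row parities: 011011
Column parities: 110

Row P: 011011, Col P: 110, Corner: 0


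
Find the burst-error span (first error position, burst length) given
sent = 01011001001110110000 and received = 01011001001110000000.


XOR: 00000000000000110000

Burst at position 14, length 2


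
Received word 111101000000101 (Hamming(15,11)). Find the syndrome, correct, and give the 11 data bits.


Syndrome = 0: no error detected

Data: 10100000101 (no errors)


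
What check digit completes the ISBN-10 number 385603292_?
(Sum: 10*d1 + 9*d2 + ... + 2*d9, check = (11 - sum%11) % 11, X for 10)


Weighted sum: 238
238 mod 11 = 7

Check digit: 4


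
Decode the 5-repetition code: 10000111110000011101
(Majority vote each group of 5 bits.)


Groups: 10000, 11111, 00000, 11101
Majority votes: 0101

0101


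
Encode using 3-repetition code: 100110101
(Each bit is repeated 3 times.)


Each bit -> 3 copies

111000000111111000111000111


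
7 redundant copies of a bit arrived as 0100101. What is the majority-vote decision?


Ones: 3 out of 7
Threshold: 4

0 (3/7 voted 1)


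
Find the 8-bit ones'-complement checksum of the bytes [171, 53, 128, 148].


Sum = 500 mod 256 = 244
Complement = 11

11


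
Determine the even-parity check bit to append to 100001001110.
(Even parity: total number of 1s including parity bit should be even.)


Number of 1s in data: 5
Parity bit: 1

1


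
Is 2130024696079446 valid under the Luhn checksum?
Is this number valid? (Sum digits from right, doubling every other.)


Luhn sum = 76
76 mod 10 = 6

Invalid (Luhn sum mod 10 = 6)


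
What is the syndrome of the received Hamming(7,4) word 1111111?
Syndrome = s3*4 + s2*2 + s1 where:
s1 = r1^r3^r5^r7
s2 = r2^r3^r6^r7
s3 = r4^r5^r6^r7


s1=0, s2=0, s3=0

Syndrome = 0 (no error)


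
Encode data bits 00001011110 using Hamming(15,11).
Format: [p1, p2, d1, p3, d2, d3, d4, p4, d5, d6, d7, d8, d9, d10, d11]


Parity bits: p1=1, p2=0, p3=1, p4=1

100100011011110


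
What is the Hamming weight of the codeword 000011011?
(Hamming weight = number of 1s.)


Counting 1s in 000011011

4


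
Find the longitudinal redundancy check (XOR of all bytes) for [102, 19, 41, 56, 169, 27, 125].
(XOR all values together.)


XOR chain: 102 ^ 19 ^ 41 ^ 56 ^ 169 ^ 27 ^ 125 = 171

171


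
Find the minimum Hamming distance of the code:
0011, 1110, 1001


Comparing all pairs, minimum distance: 2
Can detect 1 errors, correct 0 errors

2


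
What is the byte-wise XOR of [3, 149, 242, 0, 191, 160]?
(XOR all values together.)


XOR chain: 3 ^ 149 ^ 242 ^ 0 ^ 191 ^ 160 = 123

123


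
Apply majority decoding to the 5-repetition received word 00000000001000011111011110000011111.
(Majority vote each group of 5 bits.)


Groups: 00000, 00000, 10000, 11111, 01111, 00000, 11111
Majority votes: 0001101

0001101


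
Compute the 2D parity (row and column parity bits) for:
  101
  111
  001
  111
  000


Row parities: 01110
Column parities: 100

Row P: 01110, Col P: 100, Corner: 1


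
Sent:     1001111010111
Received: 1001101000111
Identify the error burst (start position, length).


XOR: 0000010010000

Burst at position 5, length 4


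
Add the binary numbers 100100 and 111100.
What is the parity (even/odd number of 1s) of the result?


100100 = 36
111100 = 60
Sum = 96 = 1100000
1s count = 2

even parity (2 ones in 1100000)


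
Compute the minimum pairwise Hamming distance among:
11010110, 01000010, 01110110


Comparing all pairs, minimum distance: 2
Can detect 1 errors, correct 0 errors

2


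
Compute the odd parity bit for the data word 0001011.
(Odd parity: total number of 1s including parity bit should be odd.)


Number of 1s in data: 3
Parity bit: 0

0


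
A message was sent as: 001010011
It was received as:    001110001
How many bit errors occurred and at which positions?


XOR: 000100010

2 error(s) at position(s): 3, 7


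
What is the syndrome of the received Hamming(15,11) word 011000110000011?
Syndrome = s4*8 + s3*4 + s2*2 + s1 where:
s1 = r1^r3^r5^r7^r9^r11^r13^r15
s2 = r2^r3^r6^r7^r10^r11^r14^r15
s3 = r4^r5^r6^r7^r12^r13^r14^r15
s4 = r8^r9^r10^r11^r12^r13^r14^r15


s1=1, s2=1, s3=1, s4=1

Syndrome = 15 (error at position 15)


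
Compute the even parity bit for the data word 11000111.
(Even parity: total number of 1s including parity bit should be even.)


Number of 1s in data: 5
Parity bit: 1

1


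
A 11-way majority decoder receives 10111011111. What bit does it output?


Ones: 9 out of 11
Threshold: 6

1 (9/11 voted 1)


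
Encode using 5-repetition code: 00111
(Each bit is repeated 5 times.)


Each bit -> 5 copies

0000000000111111111111111


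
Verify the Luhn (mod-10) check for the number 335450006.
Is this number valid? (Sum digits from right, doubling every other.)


Luhn sum = 33
33 mod 10 = 3

Invalid (Luhn sum mod 10 = 3)


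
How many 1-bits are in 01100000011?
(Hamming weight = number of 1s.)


Counting 1s in 01100000011

4


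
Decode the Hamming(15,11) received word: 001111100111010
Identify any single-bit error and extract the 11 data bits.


Syndrome = 0: no error detected

Data: 11110111010 (no errors)


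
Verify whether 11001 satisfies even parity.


Number of 1s: 3

No, parity error (3 ones)


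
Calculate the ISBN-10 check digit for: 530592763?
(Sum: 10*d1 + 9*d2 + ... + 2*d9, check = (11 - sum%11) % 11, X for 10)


Weighted sum: 228
228 mod 11 = 8

Check digit: 3


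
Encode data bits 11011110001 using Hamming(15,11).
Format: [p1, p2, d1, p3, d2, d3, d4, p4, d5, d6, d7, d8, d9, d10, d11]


Parity bits: p1=0, p2=1, p3=1, p4=0

011110101110001


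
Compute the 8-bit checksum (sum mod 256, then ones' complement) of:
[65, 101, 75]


Sum = 241 mod 256 = 241
Complement = 14

14


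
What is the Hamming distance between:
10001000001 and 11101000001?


XOR: 01100000000
Count of 1s: 2

2


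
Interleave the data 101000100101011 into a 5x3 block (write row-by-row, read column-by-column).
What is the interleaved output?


Matrix:
  101
  000
  100
  101
  011
Read columns: 101100000110011

101100000110011


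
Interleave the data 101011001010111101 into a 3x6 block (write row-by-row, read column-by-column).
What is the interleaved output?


Matrix:
  101011
  001010
  111101
Read columns: 101001111001110101

101001111001110101


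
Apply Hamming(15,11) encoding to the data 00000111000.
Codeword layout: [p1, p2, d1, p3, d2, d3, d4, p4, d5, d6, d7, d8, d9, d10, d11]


Parity bits: p1=1, p2=0, p3=1, p4=1

100100010111000


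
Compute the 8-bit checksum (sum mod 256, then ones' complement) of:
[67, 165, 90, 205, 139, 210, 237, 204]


Sum = 1317 mod 256 = 37
Complement = 218

218


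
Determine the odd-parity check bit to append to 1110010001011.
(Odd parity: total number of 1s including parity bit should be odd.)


Number of 1s in data: 7
Parity bit: 0

0


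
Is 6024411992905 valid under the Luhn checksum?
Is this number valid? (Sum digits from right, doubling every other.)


Luhn sum = 59
59 mod 10 = 9

Invalid (Luhn sum mod 10 = 9)


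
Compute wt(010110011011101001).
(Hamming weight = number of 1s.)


Counting 1s in 010110011011101001

10


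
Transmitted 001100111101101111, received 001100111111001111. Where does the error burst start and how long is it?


XOR: 000000000010100000

Burst at position 10, length 3


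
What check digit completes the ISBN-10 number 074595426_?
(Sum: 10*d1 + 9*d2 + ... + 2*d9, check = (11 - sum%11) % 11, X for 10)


Weighted sum: 243
243 mod 11 = 1

Check digit: X


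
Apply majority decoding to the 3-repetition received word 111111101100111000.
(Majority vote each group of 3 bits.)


Groups: 111, 111, 101, 100, 111, 000
Majority votes: 111010

111010


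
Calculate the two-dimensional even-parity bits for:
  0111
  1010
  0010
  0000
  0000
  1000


Row parities: 101001
Column parities: 0111

Row P: 101001, Col P: 0111, Corner: 1


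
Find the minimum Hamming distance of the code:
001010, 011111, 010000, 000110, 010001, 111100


Comparing all pairs, minimum distance: 1
Can detect 0 errors, correct 0 errors

1


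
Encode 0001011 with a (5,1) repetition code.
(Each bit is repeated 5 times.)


Each bit -> 5 copies

00000000000000011111000001111111111


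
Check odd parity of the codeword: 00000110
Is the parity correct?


Number of 1s: 2

No, parity error (2 ones)


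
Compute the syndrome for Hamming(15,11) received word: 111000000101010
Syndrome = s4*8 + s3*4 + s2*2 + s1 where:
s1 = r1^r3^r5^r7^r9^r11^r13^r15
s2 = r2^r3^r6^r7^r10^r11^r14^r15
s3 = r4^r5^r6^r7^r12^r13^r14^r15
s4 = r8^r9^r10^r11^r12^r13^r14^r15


s1=0, s2=0, s3=0, s4=1

Syndrome = 8 (error at position 8)


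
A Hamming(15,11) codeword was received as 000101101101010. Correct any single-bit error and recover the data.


Syndrome = 4: error at position 4

Data: 00111101010 (corrected bit 4)


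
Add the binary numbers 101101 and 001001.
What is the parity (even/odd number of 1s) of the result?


101101 = 45
001001 = 9
Sum = 54 = 110110
1s count = 4

even parity (4 ones in 110110)


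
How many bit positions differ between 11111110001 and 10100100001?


XOR: 01011010000
Count of 1s: 4

4


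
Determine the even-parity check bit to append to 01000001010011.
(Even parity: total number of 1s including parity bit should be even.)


Number of 1s in data: 5
Parity bit: 1

1


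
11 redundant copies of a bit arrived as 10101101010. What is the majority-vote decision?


Ones: 6 out of 11
Threshold: 6

1 (6/11 voted 1)


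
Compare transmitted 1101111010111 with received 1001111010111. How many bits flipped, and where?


XOR: 0100000000000

1 error(s) at position(s): 1


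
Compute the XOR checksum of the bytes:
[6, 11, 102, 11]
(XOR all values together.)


XOR chain: 6 ^ 11 ^ 102 ^ 11 = 96

96


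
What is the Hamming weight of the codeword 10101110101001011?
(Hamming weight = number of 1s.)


Counting 1s in 10101110101001011

10


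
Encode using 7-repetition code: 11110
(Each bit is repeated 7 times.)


Each bit -> 7 copies

11111111111111111111111111110000000


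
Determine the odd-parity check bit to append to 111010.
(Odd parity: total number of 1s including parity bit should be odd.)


Number of 1s in data: 4
Parity bit: 1

1


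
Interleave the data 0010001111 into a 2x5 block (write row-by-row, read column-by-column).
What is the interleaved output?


Matrix:
  00100
  01111
Read columns: 0001110101

0001110101


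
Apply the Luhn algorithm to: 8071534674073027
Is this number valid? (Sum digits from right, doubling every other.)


Luhn sum = 64
64 mod 10 = 4

Invalid (Luhn sum mod 10 = 4)


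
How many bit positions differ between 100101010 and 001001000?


XOR: 101100010
Count of 1s: 4

4


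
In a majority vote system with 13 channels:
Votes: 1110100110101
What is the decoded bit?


Ones: 8 out of 13
Threshold: 7

1 (8/13 voted 1)


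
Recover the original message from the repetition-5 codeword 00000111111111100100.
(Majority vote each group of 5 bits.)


Groups: 00000, 11111, 11111, 00100
Majority votes: 0110

0110


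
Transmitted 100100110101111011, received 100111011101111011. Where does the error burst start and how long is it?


XOR: 000011101000000000

Burst at position 4, length 5


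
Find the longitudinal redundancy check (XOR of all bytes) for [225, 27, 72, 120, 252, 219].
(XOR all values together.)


XOR chain: 225 ^ 27 ^ 72 ^ 120 ^ 252 ^ 219 = 237

237


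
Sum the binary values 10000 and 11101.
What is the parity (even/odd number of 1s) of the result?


10000 = 16
11101 = 29
Sum = 45 = 101101
1s count = 4

even parity (4 ones in 101101)


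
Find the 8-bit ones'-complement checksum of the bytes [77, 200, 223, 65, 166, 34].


Sum = 765 mod 256 = 253
Complement = 2

2


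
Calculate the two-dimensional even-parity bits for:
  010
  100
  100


Row parities: 111
Column parities: 010

Row P: 111, Col P: 010, Corner: 1


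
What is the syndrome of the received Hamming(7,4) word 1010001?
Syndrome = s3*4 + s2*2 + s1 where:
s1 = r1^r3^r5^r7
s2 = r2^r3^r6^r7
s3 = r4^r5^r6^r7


s1=1, s2=0, s3=1

Syndrome = 5 (error at position 5)


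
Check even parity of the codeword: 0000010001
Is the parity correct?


Number of 1s: 2

Yes, parity is correct (2 ones)


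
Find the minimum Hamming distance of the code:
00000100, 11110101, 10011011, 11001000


Comparing all pairs, minimum distance: 4
Can detect 3 errors, correct 1 errors

4


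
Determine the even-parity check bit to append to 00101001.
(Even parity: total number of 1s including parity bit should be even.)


Number of 1s in data: 3
Parity bit: 1

1


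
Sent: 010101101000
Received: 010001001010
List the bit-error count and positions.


XOR: 000100100010

3 error(s) at position(s): 3, 6, 10


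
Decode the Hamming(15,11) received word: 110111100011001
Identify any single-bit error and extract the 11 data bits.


Syndrome = 11: error at position 11

Data: 01110001001 (corrected bit 11)


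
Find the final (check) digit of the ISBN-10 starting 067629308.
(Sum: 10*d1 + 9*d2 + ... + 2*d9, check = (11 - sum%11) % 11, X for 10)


Weighted sum: 237
237 mod 11 = 6

Check digit: 5


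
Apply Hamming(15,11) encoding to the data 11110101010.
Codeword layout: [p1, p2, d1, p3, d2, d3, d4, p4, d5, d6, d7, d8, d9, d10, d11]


Parity bits: p1=1, p2=1, p3=1, p4=1

111111110101010


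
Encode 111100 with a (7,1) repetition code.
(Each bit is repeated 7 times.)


Each bit -> 7 copies

111111111111111111111111111100000000000000


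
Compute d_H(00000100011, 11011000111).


XOR: 11011100100
Count of 1s: 6

6


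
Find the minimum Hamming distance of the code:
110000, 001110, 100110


Comparing all pairs, minimum distance: 2
Can detect 1 errors, correct 0 errors

2


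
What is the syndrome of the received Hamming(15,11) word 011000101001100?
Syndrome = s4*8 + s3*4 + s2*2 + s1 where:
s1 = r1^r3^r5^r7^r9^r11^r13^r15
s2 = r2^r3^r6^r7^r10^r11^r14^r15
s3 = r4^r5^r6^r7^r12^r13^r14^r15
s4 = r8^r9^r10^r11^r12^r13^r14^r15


s1=0, s2=1, s3=1, s4=1

Syndrome = 14 (error at position 14)


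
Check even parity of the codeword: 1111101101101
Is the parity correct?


Number of 1s: 10

Yes, parity is correct (10 ones)


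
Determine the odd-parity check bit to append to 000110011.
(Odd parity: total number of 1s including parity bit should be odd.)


Number of 1s in data: 4
Parity bit: 1

1


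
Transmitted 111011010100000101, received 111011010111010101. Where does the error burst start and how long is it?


XOR: 000000000011010000

Burst at position 10, length 4


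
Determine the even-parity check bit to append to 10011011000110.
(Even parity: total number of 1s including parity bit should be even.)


Number of 1s in data: 7
Parity bit: 1

1


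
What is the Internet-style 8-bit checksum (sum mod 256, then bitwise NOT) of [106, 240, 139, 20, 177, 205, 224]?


Sum = 1111 mod 256 = 87
Complement = 168

168


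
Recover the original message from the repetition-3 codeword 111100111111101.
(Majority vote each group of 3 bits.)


Groups: 111, 100, 111, 111, 101
Majority votes: 10111

10111


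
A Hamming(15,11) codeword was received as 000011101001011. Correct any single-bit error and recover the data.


Syndrome = 0: no error detected

Data: 01111001011 (no errors)


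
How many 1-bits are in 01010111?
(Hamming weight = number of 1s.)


Counting 1s in 01010111

5


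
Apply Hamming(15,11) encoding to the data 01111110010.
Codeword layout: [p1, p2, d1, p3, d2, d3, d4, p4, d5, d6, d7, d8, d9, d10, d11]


Parity bits: p1=0, p2=1, p3=0, p4=0

010011101110010


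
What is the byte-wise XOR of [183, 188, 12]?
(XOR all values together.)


XOR chain: 183 ^ 188 ^ 12 = 7

7


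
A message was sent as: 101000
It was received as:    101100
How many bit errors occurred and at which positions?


XOR: 000100

1 error(s) at position(s): 3


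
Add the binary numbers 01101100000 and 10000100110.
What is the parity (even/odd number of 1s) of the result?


01101100000 = 864
10000100110 = 1062
Sum = 1926 = 11110000110
1s count = 6

even parity (6 ones in 11110000110)


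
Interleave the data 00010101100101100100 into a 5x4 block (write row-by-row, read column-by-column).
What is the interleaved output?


Matrix:
  0001
  0101
  1001
  0110
  0100
Read columns: 00100010110001011100

00100010110001011100


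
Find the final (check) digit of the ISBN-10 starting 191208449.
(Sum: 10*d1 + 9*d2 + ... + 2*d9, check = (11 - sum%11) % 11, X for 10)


Weighted sum: 199
199 mod 11 = 1

Check digit: X


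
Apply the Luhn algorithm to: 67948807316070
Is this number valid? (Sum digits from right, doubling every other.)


Luhn sum = 60
60 mod 10 = 0

Valid (Luhn sum mod 10 = 0)


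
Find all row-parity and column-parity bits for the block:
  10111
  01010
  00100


Row parities: 001
Column parities: 11001

Row P: 001, Col P: 11001, Corner: 1


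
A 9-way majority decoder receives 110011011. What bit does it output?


Ones: 6 out of 9
Threshold: 5

1 (6/9 voted 1)


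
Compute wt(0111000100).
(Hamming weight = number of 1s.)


Counting 1s in 0111000100

4


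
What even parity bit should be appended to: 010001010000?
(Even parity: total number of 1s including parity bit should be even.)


Number of 1s in data: 3
Parity bit: 1

1


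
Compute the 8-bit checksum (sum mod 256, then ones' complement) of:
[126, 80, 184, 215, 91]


Sum = 696 mod 256 = 184
Complement = 71

71


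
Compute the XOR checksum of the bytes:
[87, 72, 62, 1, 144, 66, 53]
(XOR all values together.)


XOR chain: 87 ^ 72 ^ 62 ^ 1 ^ 144 ^ 66 ^ 53 = 199

199


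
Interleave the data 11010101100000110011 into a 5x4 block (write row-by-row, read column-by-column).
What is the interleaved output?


Matrix:
  1101
  0101
  1000
  0011
  0011
Read columns: 10100110000001111011

10100110000001111011


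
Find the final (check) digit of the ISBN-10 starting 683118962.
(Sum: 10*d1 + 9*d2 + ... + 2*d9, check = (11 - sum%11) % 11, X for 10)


Weighted sum: 267
267 mod 11 = 3

Check digit: 8


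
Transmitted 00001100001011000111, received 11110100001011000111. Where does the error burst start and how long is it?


XOR: 11111000000000000000

Burst at position 0, length 5


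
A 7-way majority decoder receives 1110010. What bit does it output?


Ones: 4 out of 7
Threshold: 4

1 (4/7 voted 1)


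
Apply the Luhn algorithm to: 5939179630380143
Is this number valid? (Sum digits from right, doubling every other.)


Luhn sum = 81
81 mod 10 = 1

Invalid (Luhn sum mod 10 = 1)


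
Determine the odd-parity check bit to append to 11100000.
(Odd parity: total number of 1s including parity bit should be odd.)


Number of 1s in data: 3
Parity bit: 0

0


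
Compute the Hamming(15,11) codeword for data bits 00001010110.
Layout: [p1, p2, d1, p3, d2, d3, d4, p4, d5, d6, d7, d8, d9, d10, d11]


Parity bits: p1=1, p2=0, p3=0, p4=0

100000001010110


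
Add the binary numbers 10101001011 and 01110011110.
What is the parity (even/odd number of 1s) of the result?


10101001011 = 1355
01110011110 = 926
Sum = 2281 = 100011101001
1s count = 6

even parity (6 ones in 100011101001)


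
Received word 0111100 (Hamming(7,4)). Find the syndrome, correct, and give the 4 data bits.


Syndrome = 0: no error detected

Data: 1100 (no errors)


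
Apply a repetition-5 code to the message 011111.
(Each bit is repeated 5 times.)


Each bit -> 5 copies

000001111111111111111111111111


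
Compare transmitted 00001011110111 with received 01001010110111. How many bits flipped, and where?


XOR: 01000001000000

2 error(s) at position(s): 1, 7


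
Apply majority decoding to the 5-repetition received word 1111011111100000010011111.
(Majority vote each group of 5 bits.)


Groups: 11110, 11111, 10000, 00100, 11111
Majority votes: 11001

11001


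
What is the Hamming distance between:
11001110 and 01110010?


XOR: 10111100
Count of 1s: 5

5


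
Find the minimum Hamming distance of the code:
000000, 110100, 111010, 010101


Comparing all pairs, minimum distance: 2
Can detect 1 errors, correct 0 errors

2


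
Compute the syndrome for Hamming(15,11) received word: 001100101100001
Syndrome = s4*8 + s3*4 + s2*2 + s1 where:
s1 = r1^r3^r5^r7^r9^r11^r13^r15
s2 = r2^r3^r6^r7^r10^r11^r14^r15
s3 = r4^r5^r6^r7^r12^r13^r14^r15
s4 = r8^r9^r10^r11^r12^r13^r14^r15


s1=0, s2=0, s3=1, s4=1

Syndrome = 12 (error at position 12)


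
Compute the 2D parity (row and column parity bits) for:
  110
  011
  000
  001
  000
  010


Row parities: 000101
Column parities: 110

Row P: 000101, Col P: 110, Corner: 0


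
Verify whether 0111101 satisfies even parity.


Number of 1s: 5

No, parity error (5 ones)


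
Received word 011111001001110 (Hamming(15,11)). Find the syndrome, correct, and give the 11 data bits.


Syndrome = 0: no error detected

Data: 11101001110 (no errors)


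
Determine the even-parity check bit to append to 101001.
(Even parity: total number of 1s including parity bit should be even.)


Number of 1s in data: 3
Parity bit: 1

1


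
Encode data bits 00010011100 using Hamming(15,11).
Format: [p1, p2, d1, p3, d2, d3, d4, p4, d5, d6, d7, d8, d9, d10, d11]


Parity bits: p1=1, p2=0, p3=1, p4=1

100100110011100


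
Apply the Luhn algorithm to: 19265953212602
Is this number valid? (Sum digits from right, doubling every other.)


Luhn sum = 52
52 mod 10 = 2

Invalid (Luhn sum mod 10 = 2)


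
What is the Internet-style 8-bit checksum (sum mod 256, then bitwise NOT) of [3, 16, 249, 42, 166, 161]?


Sum = 637 mod 256 = 125
Complement = 130

130


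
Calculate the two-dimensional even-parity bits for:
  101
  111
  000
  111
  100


Row parities: 01011
Column parities: 001

Row P: 01011, Col P: 001, Corner: 1


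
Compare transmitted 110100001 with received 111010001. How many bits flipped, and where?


XOR: 001110000

3 error(s) at position(s): 2, 3, 4


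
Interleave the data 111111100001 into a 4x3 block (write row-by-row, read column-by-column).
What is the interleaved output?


Matrix:
  111
  111
  100
  001
Read columns: 111011001101

111011001101


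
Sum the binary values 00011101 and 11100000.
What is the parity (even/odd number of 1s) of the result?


00011101 = 29
11100000 = 224
Sum = 253 = 11111101
1s count = 7

odd parity (7 ones in 11111101)


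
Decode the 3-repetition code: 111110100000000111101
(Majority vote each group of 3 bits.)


Groups: 111, 110, 100, 000, 000, 111, 101
Majority votes: 1100011

1100011


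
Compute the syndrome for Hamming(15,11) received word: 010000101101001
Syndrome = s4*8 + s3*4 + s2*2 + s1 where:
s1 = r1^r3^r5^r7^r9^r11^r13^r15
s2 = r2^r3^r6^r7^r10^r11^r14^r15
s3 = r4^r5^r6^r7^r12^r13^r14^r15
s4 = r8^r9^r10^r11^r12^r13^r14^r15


s1=1, s2=0, s3=1, s4=0

Syndrome = 5 (error at position 5)


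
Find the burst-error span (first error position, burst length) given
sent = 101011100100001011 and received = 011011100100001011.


XOR: 110000000000000000

Burst at position 0, length 2


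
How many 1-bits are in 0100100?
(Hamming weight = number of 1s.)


Counting 1s in 0100100

2


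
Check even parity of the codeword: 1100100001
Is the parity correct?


Number of 1s: 4

Yes, parity is correct (4 ones)


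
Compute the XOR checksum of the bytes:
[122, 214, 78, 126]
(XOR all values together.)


XOR chain: 122 ^ 214 ^ 78 ^ 126 = 156

156


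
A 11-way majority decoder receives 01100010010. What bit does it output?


Ones: 4 out of 11
Threshold: 6

0 (4/11 voted 1)


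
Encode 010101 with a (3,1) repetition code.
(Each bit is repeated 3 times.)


Each bit -> 3 copies

000111000111000111


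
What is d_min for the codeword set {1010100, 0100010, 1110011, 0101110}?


Comparing all pairs, minimum distance: 2
Can detect 1 errors, correct 0 errors

2


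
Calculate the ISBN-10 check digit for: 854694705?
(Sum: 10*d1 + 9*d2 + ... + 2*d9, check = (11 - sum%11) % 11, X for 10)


Weighted sum: 311
311 mod 11 = 3

Check digit: 8


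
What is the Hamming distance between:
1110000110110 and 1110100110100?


XOR: 0000100000010
Count of 1s: 2

2


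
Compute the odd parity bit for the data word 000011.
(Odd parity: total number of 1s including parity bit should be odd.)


Number of 1s in data: 2
Parity bit: 1

1


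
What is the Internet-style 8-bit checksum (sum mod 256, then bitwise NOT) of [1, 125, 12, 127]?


Sum = 265 mod 256 = 9
Complement = 246

246


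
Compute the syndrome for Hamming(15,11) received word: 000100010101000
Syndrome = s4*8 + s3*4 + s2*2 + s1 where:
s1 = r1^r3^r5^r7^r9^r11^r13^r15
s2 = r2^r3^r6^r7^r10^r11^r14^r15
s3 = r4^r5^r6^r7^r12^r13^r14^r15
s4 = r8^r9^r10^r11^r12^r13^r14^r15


s1=0, s2=1, s3=0, s4=1

Syndrome = 10 (error at position 10)


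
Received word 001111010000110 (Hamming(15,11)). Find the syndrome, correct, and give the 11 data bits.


Syndrome = 15: error at position 15

Data: 11100000111 (corrected bit 15)


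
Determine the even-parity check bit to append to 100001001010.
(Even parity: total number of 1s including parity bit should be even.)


Number of 1s in data: 4
Parity bit: 0

0


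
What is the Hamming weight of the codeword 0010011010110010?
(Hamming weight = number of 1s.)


Counting 1s in 0010011010110010

7


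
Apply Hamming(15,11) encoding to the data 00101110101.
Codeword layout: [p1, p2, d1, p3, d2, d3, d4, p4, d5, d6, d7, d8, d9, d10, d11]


Parity bits: p1=0, p2=0, p3=1, p4=1

000101011110101


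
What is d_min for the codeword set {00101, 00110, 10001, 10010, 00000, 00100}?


Comparing all pairs, minimum distance: 1
Can detect 0 errors, correct 0 errors

1


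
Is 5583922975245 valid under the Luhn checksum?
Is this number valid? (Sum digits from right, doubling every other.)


Luhn sum = 67
67 mod 10 = 7

Invalid (Luhn sum mod 10 = 7)


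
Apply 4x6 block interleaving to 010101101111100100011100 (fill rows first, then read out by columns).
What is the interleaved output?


Matrix:
  010101
  101111
  100100
  011100
Read columns: 011010010101111101001100

011010010101111101001100


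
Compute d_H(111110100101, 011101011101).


XOR: 100011111000
Count of 1s: 6

6


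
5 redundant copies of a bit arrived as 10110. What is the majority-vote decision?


Ones: 3 out of 5
Threshold: 3

1 (3/5 voted 1)


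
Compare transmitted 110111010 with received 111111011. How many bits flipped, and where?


XOR: 001000001

2 error(s) at position(s): 2, 8


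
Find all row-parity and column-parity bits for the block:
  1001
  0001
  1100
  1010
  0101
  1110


Row parities: 010001
Column parities: 0101

Row P: 010001, Col P: 0101, Corner: 0


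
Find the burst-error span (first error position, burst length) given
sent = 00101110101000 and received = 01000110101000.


XOR: 01101000000000

Burst at position 1, length 4


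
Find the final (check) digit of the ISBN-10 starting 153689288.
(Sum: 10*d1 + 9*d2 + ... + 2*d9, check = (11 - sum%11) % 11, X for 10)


Weighted sum: 262
262 mod 11 = 9

Check digit: 2


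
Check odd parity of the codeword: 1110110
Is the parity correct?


Number of 1s: 5

Yes, parity is correct (5 ones)


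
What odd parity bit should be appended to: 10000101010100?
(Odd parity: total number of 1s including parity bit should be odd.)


Number of 1s in data: 5
Parity bit: 0

0


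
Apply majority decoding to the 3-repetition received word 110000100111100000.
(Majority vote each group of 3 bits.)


Groups: 110, 000, 100, 111, 100, 000
Majority votes: 100100

100100


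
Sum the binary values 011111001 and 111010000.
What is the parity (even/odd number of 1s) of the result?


011111001 = 249
111010000 = 464
Sum = 713 = 1011001001
1s count = 5

odd parity (5 ones in 1011001001)


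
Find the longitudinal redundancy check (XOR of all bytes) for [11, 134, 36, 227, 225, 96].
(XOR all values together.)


XOR chain: 11 ^ 134 ^ 36 ^ 227 ^ 225 ^ 96 = 203

203


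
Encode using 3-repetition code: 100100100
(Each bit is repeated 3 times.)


Each bit -> 3 copies

111000000111000000111000000


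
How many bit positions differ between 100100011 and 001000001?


XOR: 101100010
Count of 1s: 4

4


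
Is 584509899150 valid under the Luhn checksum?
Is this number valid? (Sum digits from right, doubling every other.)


Luhn sum = 58
58 mod 10 = 8

Invalid (Luhn sum mod 10 = 8)


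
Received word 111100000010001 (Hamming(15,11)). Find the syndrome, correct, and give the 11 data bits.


Syndrome = 0: no error detected

Data: 10000010001 (no errors)


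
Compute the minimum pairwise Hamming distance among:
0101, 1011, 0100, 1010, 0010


Comparing all pairs, minimum distance: 1
Can detect 0 errors, correct 0 errors

1


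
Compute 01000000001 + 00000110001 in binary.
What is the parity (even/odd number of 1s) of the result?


01000000001 = 513
00000110001 = 49
Sum = 562 = 1000110010
1s count = 4

even parity (4 ones in 1000110010)


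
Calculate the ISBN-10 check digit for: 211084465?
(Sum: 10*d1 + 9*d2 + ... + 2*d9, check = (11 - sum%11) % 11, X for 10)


Weighted sum: 149
149 mod 11 = 6

Check digit: 5
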